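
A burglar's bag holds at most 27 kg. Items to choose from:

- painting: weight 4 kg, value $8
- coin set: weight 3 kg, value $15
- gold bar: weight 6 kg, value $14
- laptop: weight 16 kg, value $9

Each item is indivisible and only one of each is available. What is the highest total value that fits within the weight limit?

$38

Check high-value combinations within 27 kg:
- coin set+gold bar+laptop: weight 3+6+16=25, value 15+14+9=38
- painting+coin set+gold bar: weight 4+3+6=13, value 8+15+14=37
- painting+coin set+laptop: weight 4+3+16=23, value 8+15+9=32
Best: $38.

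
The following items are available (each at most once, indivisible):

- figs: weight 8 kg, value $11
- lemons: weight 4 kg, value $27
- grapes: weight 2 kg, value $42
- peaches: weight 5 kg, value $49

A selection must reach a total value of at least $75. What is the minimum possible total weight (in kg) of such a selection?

7

Subsets with value ≥ 75, sorted by total weight:
- grapes+peaches: weight 7, value 91
- lemons+peaches: weight 9, value 76
- lemons+grapes+peaches: weight 11, value 118
- figs+lemons+grapes: weight 14, value 80
Minimum weight: 7 kg.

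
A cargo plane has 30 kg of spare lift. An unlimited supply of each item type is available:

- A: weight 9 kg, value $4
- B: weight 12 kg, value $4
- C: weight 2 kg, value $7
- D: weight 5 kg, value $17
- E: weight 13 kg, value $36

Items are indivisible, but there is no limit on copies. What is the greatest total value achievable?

$105

Best value-per-unit is C at 7/2, and filling with it alone uses weight 15×2=30. No mix of the others beats 15×7 = 105.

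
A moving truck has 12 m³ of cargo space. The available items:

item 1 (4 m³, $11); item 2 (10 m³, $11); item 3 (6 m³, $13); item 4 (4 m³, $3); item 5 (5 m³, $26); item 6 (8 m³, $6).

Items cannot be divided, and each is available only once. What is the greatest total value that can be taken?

$39

This is a 0/1 knapsack; check combinations near the capacity.
- item 3+item 5: volume 6+5=11, value 13+26=39
- item 1+item 5: volume 4+5=9, value 11+26=37
- item 4+item 5: volume 4+5=9, value 3+26=29
- item 5: volume 5, value 26
Best: $39.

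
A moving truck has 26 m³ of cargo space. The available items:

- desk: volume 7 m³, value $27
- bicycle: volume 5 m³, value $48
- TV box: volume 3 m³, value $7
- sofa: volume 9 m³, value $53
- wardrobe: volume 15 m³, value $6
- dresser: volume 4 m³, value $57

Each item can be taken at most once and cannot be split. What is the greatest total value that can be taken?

$185

Check high-value combinations within 26 m³:
- desk+bicycle+sofa+dresser: volume 7+5+9+4=25, value 27+48+53+57=185
- bicycle+TV box+sofa+dresser: volume 5+3+9+4=21, value 48+7+53+57=165
- bicycle+sofa+dresser: volume 5+9+4=18, value 48+53+57=158
- desk+TV box+sofa+dresser: volume 7+3+9+4=23, value 27+7+53+57=144
- desk+bicycle+TV box+dresser: volume 7+5+3+4=19, value 27+48+7+57=139
Best: $185.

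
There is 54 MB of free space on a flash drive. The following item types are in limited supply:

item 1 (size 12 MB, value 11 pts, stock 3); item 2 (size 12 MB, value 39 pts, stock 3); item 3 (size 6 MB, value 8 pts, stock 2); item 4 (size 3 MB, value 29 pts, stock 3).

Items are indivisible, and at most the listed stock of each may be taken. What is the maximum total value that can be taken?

212 pts

Best selections within size 54 and stock limits:
- 3×item 2 + 1×item 3 + 3×item 4: size 51, value 212
- 3×item 2 + 3×item 4: size 45, value 204
- 3×item 2 + 2×item 3 + 2×item 4: size 54, value 191
Best: 212 pts.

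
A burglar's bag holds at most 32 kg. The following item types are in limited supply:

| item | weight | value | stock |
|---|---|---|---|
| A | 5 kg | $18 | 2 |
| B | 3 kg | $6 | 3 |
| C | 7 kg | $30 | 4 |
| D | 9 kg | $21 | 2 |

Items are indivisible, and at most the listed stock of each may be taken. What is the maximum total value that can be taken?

$126

Best selections within weight 32 and stock limits:
- 1×B + 4×C: weight 31, value 126
- 2×A + 3×C: weight 31, value 126
Best: $126.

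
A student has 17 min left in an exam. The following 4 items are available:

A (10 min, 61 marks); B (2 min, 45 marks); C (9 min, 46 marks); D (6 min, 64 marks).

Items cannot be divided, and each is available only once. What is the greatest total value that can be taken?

Check high-value combinations within 17 min:
- B+C+D: time 2+9+6=17, value 45+46+64=155
- A+D: time 10+6=16, value 61+64=125
- C+D: time 9+6=15, value 46+64=110
- B+D: time 2+6=8, value 45+64=109
Best: 155 marks.

155 marks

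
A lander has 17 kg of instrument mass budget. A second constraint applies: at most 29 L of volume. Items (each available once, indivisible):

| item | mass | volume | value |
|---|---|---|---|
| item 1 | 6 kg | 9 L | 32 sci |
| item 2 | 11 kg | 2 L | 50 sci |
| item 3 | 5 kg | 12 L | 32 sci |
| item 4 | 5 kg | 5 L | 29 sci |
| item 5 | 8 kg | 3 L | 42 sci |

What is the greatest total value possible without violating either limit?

93 sci

Feasible sets respecting both limits:
- item 1+item 3+item 4: mass 16, volume 26, value 93
- item 1+item 2: mass 17, volume 11, value 82
- item 2+item 3: mass 16, volume 14, value 82
- item 2+item 4: mass 16, volume 7, value 79
Best: 93 sci.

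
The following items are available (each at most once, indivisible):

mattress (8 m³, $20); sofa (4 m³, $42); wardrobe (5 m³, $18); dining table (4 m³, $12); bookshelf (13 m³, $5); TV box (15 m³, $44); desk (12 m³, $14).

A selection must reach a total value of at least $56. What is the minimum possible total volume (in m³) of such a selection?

Subsets with value ≥ 56, sorted by total volume:
- sofa+wardrobe: volume 9, value 60
- mattress+sofa: volume 12, value 62
- sofa+wardrobe+dining table: volume 13, value 72
Minimum volume: 9 m³.

9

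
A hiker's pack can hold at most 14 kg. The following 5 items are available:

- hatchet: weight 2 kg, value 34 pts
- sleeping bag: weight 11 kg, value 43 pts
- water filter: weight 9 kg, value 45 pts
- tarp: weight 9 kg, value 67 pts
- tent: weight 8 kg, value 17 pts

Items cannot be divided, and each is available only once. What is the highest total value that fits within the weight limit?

Check high-value combinations within 14 kg:
- hatchet+tarp: weight 2+9=11, value 34+67=101
- hatchet+water filter: weight 2+9=11, value 34+45=79
- hatchet+sleeping bag: weight 2+11=13, value 34+43=77
- tarp: weight 9, value 67
- hatchet+tent: weight 2+8=10, value 34+17=51
Best: 101 pts.

101 pts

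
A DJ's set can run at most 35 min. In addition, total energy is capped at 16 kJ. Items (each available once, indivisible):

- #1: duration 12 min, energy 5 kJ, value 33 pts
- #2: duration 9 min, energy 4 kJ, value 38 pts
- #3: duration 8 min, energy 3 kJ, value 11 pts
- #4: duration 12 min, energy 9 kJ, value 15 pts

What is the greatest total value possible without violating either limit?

Feasible sets respecting both limits:
- #1+#2+#3: duration 29, energy 12, value 82
- #1+#2: duration 21, energy 9, value 71
- #2+#3+#4: duration 29, energy 16, value 64
Best: 82 pts.

82 pts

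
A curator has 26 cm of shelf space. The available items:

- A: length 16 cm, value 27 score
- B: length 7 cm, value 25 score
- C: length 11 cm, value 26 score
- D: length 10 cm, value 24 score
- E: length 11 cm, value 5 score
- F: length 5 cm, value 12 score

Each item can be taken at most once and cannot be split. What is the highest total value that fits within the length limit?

Check high-value combinations within 26 cm:
- B+C+F: length 7+11+5=23, value 25+26+12=63
- C+D+F: length 11+10+5=26, value 26+24+12=62
- B+D+F: length 7+10+5=22, value 25+24+12=61
- A+B: length 16+7=23, value 27+25=52
Best: 63 score.

63 score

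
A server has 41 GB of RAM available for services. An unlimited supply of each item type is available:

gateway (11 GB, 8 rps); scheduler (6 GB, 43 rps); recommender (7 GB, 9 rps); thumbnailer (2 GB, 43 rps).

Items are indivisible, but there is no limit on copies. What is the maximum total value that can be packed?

Best value-per-unit is thumbnailer at 43/2, and filling with it alone uses memory 20×2=40. No mix of the others beats 20×43 = 860.

860 rps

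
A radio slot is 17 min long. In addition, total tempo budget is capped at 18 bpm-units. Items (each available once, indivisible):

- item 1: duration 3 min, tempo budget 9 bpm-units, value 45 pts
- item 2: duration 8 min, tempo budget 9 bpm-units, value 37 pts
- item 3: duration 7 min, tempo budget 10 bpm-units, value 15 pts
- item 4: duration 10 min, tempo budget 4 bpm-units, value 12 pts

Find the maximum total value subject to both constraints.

82 pts

Feasible sets respecting both limits:
- item 1+item 2: duration 11, tempo budget 18, value 82
- item 1+item 4: duration 13, tempo budget 13, value 57
- item 1: duration 3, tempo budget 9, value 45
- item 2: duration 8, tempo budget 9, value 37
Best: 82 pts.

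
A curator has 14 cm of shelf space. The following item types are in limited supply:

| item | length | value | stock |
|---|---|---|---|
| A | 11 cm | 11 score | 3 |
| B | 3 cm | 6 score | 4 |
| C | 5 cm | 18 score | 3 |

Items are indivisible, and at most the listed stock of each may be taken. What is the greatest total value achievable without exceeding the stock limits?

Best selections within length 14 and stock limits:
- 1×B + 2×C: length 13, value 42
- 2×C: length 10, value 36
Best: 42 score.

42 score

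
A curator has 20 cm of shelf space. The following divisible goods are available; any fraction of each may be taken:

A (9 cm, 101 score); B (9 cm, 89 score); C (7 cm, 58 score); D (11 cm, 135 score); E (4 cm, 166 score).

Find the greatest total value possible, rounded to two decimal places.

357.11

Take in order of value per unit:
- E (166/4 per unit): all 4 → value 166, running total 166.00
- D (135/11 per unit): all 11 → value 135, running total 301.00
- A (101/9 per unit): 5 of 9 → value 5×101/9 = 56.1111, running total 357.11
Total 357.11.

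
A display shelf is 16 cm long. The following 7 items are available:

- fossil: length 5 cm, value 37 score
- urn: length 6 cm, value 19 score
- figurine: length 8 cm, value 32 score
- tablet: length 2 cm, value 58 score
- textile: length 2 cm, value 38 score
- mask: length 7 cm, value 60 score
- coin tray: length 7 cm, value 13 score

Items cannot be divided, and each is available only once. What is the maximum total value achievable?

193 score

Check high-value combinations within 16 cm:
- fossil+tablet+textile+mask: length 5+2+2+7=16, value 37+58+38+60=193
- tablet+textile+mask: length 2+2+7=11, value 58+38+60=156
- fossil+tablet+mask: length 5+2+7=14, value 37+58+60=155
- fossil+urn+tablet+textile: length 5+6+2+2=15, value 37+19+58+38=152
- fossil+tablet+textile+coin tray: length 5+2+2+7=16, value 37+58+38+13=146
Best: 193 score.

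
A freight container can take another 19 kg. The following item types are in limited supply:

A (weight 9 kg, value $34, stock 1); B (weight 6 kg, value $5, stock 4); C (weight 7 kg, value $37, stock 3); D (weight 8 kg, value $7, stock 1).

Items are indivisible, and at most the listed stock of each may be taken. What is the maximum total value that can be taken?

$74

Best selections within weight 19 and stock limits:
- 2×C: weight 14, value 74
- 1×A + 1×C: weight 16, value 71
- 2×B + 1×C: weight 19, value 47
- 1×C + 1×D: weight 15, value 44
Best: $74.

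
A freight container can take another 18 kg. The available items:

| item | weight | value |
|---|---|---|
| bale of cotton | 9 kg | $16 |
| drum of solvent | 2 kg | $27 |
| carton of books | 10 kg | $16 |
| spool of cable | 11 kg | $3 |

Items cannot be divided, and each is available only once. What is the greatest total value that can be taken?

$43

Check high-value combinations within 18 kg:
- bale of cotton+drum of solvent: weight 9+2=11, value 16+27=43
- drum of solvent+carton of books: weight 2+10=12, value 27+16=43
- drum of solvent+spool of cable: weight 2+11=13, value 27+3=30
- drum of solvent: weight 2, value 27
Best: $43.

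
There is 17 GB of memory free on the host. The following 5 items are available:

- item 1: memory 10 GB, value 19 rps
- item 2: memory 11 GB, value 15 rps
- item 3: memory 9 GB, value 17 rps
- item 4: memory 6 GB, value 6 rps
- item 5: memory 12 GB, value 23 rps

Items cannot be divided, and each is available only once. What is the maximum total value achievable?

25 rps

Check high-value combinations within 17 GB:
- item 1+item 4: memory 10+6=16, value 19+6=25
- item 5: memory 12, value 23
- item 3+item 4: memory 9+6=15, value 17+6=23
- item 2+item 4: memory 11+6=17, value 15+6=21
Best: 25 rps.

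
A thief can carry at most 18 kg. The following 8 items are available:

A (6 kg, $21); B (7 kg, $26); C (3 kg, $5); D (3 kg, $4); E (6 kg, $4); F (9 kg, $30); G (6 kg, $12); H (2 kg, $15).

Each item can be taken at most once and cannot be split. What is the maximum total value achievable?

$71

This is a 0/1 knapsack; check combinations near the capacity.
- B+F+H: weight 7+9+2=18, value 26+30+15=71
- A+B+C+H: weight 6+7+3+2=18, value 21+26+5+15=67
- A+F+H: weight 6+9+2=17, value 21+30+15=66
- A+B+D+H: weight 6+7+3+2=18, value 21+26+4+15=66
Best: $71.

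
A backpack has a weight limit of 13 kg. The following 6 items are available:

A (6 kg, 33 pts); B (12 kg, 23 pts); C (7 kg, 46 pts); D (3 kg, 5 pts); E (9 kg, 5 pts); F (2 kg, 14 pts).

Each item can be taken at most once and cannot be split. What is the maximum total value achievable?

Check high-value combinations within 13 kg:
- A+C: weight 6+7=13, value 33+46=79
- C+D+F: weight 7+3+2=12, value 46+5+14=65
- C+F: weight 7+2=9, value 46+14=60
- A+D+F: weight 6+3+2=11, value 33+5+14=52
Best: 79 pts.

79 pts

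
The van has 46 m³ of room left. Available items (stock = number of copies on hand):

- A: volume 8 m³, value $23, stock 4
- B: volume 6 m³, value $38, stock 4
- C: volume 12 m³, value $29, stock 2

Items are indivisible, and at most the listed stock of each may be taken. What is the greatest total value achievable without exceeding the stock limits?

$204

Top feasible selections:
- 1×A + 4×B + 1×C: volume 44, value 204
- 2×A + 4×B: volume 40, value 198
- 2×A + 3×B + 1×C: volume 46, value 189
- 3×A + 3×B: volume 42, value 183
Best: $204.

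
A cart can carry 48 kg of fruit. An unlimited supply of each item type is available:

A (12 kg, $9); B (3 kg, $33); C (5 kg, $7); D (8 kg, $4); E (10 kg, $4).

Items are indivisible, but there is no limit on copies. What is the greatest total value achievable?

$528

Best value-per-unit is B at 33/3, and filling with it alone uses weight 16×3=48. No mix of the others beats 16×33 = 528.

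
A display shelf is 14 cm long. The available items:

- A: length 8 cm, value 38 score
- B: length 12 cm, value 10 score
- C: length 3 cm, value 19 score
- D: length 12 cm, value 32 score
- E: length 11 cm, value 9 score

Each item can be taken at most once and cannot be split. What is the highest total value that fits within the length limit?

Check high-value combinations within 14 cm:
- A+C: length 8+3=11, value 38+19=57
- A: length 8, value 38
- D: length 12, value 32
- C+E: length 3+11=14, value 19+9=28
- C: length 3, value 19
Best: 57 score.

57 score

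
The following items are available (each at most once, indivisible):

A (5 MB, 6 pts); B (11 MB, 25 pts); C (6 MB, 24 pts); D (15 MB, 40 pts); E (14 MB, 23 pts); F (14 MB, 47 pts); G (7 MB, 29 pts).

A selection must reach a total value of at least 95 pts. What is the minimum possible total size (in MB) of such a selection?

27

Subsets with value ≥ 95, sorted by total size:
- C+F+G: size 27, value 100
- B+C+F: size 31, value 96
- A+C+F+G: size 32, value 106
- B+F+G: size 32, value 101
Minimum size: 27 MB.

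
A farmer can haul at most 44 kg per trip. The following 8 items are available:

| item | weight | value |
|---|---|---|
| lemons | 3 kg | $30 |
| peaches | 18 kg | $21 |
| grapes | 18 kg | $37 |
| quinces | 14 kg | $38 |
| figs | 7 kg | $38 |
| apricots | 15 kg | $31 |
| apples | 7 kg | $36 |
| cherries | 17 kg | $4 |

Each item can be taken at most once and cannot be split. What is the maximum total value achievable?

$143

This is a 0/1 knapsack; check combinations near the capacity.
- lemons+grapes+quinces+figs: weight 3+18+14+7=42, value 30+37+38+38=143
- quinces+figs+apricots+apples: weight 14+7+15+7=43, value 38+38+31+36=143
- lemons+quinces+figs+apples: weight 3+14+7+7=31, value 30+38+38+36=142
- lemons+grapes+figs+apples: weight 3+18+7+7=35, value 30+37+38+36=141
- lemons+grapes+quinces+apples: weight 3+18+14+7=42, value 30+37+38+36=141
Best: $143.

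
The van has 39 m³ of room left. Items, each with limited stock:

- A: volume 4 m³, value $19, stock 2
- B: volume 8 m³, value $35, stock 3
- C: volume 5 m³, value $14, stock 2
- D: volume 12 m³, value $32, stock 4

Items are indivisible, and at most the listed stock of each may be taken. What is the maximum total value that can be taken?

Best selections within volume 39 and stock limits:
- 2×A + 3×B + 1×C: volume 37, value 157
- 1×A + 3×B + 2×C: volume 38, value 152
- 2×A + 3×B: volume 32, value 143
- 2×A + 2×B + 1×D: volume 36, value 140
Best: $157.

$157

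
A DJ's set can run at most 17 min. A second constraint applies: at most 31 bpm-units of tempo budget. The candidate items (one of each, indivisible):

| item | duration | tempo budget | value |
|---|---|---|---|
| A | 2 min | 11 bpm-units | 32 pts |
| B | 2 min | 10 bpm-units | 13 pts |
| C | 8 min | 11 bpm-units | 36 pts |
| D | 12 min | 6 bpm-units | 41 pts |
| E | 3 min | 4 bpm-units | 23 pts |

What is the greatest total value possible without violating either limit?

Feasible sets respecting both limits:
- A+D+E: duration 17, tempo budget 21, value 96
- A+C+E: duration 13, tempo budget 26, value 91
- A+B+D: duration 16, tempo budget 27, value 86
- B+D+E: duration 17, tempo budget 20, value 77
Best: 96 pts.

96 pts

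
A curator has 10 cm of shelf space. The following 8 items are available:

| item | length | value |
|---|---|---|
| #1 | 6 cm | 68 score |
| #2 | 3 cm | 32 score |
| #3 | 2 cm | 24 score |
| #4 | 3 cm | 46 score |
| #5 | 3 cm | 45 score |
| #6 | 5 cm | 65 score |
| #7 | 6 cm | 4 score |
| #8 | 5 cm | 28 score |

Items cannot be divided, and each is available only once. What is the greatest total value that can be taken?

Check high-value combinations within 10 cm:
- #3+#4+#6: length 2+3+5=10, value 24+46+65=135
- #3+#5+#6: length 2+3+5=10, value 24+45+65=134
- #2+#4+#5: length 3+3+3=9, value 32+46+45=123
- #2+#3+#6: length 3+2+5=10, value 32+24+65=121
Best: 135 score.

135 score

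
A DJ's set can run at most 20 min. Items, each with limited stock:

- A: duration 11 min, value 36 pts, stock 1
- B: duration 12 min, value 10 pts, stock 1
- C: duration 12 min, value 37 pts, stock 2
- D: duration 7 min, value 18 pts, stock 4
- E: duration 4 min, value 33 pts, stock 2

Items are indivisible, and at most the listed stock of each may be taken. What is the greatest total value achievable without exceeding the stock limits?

103 pts

Best selections within duration 20 and stock limits:
- 1×C + 2×E: duration 20, value 103
- 1×A + 2×E: duration 19, value 102
Best: 103 pts.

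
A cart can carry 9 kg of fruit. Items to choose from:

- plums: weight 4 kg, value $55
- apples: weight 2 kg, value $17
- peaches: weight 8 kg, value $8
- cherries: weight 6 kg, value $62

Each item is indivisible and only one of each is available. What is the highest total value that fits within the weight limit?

$79

Check high-value combinations within 9 kg:
- apples+cherries: weight 2+6=8, value 17+62=79
- plums+apples: weight 4+2=6, value 55+17=72
- cherries: weight 6, value 62
- plums: weight 4, value 55
- apples: weight 2, value 17
Best: $79.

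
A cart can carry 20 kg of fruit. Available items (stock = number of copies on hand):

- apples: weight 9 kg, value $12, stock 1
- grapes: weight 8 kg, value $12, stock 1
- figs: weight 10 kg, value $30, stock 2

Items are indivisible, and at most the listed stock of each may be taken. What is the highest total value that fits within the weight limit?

$60

Top feasible selections:
- 2×figs: weight 20, value 60
- 1×grapes + 1×figs: weight 18, value 42
- 1×apples + 1×figs: weight 19, value 42
- 1×figs: weight 10, value 30
Best: $60.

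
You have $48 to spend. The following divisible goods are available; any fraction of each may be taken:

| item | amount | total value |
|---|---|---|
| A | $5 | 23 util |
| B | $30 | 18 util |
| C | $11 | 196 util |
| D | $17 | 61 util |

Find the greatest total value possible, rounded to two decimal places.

Take in order of value per unit:
- C (196/11 per unit): all 11 → value 196, running total 196.00
- A (23/5 per unit): all 5 → value 23, running total 219.00
- D (61/17 per unit): all 17 → value 61, running total 280.00
- B (18/30 per unit): 15 of 30 → value 15×18/30 = 9.0000, running total 289.00
Total 289.00.

289.00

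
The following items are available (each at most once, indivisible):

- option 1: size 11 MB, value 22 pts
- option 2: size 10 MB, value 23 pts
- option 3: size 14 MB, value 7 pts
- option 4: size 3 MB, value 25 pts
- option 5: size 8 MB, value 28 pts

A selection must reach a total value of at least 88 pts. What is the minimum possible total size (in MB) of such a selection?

Subsets with value ≥ 88, sorted by total size:
- option 1+option 2+option 4+option 5: size 32, value 98
- option 1+option 2+option 3+option 4+option 5: size 46, value 105
Minimum size: 32 MB.

32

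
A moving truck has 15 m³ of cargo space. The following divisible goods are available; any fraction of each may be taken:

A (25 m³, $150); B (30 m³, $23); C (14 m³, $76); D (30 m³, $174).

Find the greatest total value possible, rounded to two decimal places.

90.00

Take in order of value per unit:
- A (150/25 per unit): 15 of 25 → value 15×150/25 = 90.0000, running total 90.00
Total 90.00.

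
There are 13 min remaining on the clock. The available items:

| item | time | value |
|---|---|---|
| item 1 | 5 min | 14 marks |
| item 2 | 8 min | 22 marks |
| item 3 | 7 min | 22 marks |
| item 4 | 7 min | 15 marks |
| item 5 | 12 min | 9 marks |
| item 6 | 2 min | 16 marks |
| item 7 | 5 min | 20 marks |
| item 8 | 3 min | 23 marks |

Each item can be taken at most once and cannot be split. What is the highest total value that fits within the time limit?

61 marks

Check high-value combinations within 13 min:
- item 3+item 6+item 8: time 7+2+3=12, value 22+16+23=61
- item 2+item 6+item 8: time 8+2+3=13, value 22+16+23=61
- item 6+item 7+item 8: time 2+5+3=10, value 16+20+23=59
- item 1+item 7+item 8: time 5+5+3=13, value 14+20+23=57
- item 4+item 6+item 8: time 7+2+3=12, value 15+16+23=54
Best: 61 marks.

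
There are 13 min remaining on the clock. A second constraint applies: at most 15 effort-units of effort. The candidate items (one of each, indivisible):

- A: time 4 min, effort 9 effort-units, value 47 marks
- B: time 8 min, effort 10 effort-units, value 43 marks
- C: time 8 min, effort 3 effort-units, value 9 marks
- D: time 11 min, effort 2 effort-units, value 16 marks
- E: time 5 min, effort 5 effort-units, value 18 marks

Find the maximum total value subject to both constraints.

Feasible sets respecting both limits:
- A+E: time 9, effort 14, value 65
- B+E: time 13, effort 15, value 61
- A+C: time 12, effort 12, value 56
Best: 65 marks.

65 marks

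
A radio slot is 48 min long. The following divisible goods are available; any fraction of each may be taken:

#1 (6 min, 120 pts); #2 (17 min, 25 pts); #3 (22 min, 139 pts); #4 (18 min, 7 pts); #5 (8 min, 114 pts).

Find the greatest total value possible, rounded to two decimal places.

Take in order of value per unit:
- #1 (120/6 per unit): all 6 → value 120, running total 120.00
- #5 (114/8 per unit): all 8 → value 114, running total 234.00
- #3 (139/22 per unit): all 22 → value 139, running total 373.00
- #2 (25/17 per unit): 12 of 17 → value 12×25/17 = 17.6471, running total 390.65
Total 390.65.

390.65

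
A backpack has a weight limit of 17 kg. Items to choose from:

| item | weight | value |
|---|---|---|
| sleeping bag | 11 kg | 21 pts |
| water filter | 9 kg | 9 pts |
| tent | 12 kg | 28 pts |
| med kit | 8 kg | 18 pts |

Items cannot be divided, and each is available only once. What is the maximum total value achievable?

Check high-value combinations within 17 kg:
- tent: weight 12, value 28
- water filter+med kit: weight 9+8=17, value 9+18=27
- sleeping bag: weight 11, value 21
- med kit: weight 8, value 18
Best: 28 pts.

28 pts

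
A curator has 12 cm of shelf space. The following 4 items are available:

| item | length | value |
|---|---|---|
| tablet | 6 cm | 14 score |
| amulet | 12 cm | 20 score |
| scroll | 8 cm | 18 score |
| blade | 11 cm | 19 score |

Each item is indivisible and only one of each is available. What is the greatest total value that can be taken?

Check high-value combinations within 12 cm:
- amulet: length 12, value 20
- blade: length 11, value 19
- scroll: length 8, value 18
- tablet: length 6, value 14
Best: 20 score.

20 score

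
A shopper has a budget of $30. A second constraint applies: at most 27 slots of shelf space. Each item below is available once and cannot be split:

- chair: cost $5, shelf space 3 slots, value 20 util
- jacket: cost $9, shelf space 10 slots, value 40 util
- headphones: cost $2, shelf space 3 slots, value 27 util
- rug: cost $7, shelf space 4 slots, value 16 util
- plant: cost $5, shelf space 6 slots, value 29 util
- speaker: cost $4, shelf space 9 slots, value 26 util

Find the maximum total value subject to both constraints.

132 util

Feasible sets respecting both limits:
- chair+jacket+headphones+rug+plant: cost 28, shelf space 26, value 132
- chair+headphones+rug+plant+speaker: cost 23, shelf space 25, value 118
- chair+jacket+headphones+plant: cost 21, shelf space 22, value 116
Best: 132 util.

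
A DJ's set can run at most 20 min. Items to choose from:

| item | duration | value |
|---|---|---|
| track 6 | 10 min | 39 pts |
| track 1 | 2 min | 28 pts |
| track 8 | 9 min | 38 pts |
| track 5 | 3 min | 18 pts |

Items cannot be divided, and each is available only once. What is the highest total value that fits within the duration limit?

Check high-value combinations within 20 min:
- track 6+track 1+track 5: duration 10+2+3=15, value 39+28+18=85
- track 1+track 8+track 5: duration 2+9+3=14, value 28+38+18=84
- track 6+track 8: duration 10+9=19, value 39+38=77
- track 6+track 1: duration 10+2=12, value 39+28=67
Best: 85 pts.

85 pts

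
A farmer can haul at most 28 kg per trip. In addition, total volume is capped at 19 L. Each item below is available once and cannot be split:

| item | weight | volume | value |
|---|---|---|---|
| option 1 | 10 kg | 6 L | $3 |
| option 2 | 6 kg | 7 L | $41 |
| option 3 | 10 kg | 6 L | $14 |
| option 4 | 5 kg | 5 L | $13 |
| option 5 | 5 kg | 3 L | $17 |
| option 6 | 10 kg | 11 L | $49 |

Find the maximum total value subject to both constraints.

$90

Feasible sets respecting both limits:
- option 2+option 6: weight 16, volume 18, value 90
- option 4+option 5+option 6: weight 20, volume 19, value 79
- option 2+option 3+option 5: weight 21, volume 16, value 72
- option 2+option 4+option 5: weight 16, volume 15, value 71
Best: $90.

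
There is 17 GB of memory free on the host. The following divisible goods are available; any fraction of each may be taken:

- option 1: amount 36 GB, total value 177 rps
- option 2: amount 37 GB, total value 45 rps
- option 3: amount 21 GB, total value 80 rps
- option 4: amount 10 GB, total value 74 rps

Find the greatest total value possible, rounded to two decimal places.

108.42

Take in order of value per unit:
- option 4 (74/10 per unit): all 10 → value 74, running total 74.00
- option 1 (177/36 per unit): 7 of 36 → value 7×177/36 = 34.4167, running total 108.42
Total 108.42.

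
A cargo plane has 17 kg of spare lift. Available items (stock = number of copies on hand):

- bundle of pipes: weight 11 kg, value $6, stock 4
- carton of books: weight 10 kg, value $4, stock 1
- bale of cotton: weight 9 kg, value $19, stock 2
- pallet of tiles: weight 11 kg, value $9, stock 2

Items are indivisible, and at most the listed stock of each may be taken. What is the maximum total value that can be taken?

$19

Best selections within weight 17 and stock limits:
- 1×bale of cotton: weight 9, value 19
- 1×pallet of tiles: weight 11, value 9
- 1×bundle of pipes: weight 11, value 6
- 1×carton of books: weight 10, value 4
Best: $19.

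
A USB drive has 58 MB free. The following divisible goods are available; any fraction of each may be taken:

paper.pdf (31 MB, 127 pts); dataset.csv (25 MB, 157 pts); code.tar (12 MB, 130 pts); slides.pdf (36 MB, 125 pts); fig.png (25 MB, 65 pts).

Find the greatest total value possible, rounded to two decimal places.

373.03

Take in order of value per unit:
- code.tar (130/12 per unit): all 12 → value 130, running total 130.00
- dataset.csv (157/25 per unit): all 25 → value 157, running total 287.00
- paper.pdf (127/31 per unit): 21 of 31 → value 21×127/31 = 86.0323, running total 373.03
Total 373.03.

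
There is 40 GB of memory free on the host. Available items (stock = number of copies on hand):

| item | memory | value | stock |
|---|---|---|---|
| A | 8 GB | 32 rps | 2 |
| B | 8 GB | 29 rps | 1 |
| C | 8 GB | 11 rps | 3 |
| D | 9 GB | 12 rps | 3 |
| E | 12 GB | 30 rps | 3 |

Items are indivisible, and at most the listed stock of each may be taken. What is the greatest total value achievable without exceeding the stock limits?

124 rps

Best selections within memory 40 and stock limits:
- 2×A + 2×E: memory 40, value 124
- 2×A + 1×B + 1×E: memory 36, value 123
Best: 124 rps.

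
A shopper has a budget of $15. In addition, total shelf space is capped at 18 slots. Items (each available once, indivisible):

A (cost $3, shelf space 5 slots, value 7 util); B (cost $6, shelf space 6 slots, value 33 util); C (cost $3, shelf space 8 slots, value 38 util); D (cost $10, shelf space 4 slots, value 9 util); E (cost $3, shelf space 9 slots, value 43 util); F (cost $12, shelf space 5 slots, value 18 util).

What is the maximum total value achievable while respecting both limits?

Feasible sets respecting both limits:
- C+E: cost 6, shelf space 17, value 81
- B+E: cost 9, shelf space 15, value 76
- B+C: cost 9, shelf space 14, value 71
Best: 81 util.

81 util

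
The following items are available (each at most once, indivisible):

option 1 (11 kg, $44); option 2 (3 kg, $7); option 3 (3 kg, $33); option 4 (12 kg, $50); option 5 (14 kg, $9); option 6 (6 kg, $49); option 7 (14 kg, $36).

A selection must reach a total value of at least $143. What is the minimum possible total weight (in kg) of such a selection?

Subsets with value ≥ 143, sorted by total weight:
- option 1+option 4+option 6: weight 29, value 143
- option 1+option 3+option 4+option 6: weight 32, value 176
- option 1+option 2+option 4+option 6: weight 32, value 150
- option 1+option 3+option 6+option 7: weight 34, value 162
Minimum weight: 29 kg.

29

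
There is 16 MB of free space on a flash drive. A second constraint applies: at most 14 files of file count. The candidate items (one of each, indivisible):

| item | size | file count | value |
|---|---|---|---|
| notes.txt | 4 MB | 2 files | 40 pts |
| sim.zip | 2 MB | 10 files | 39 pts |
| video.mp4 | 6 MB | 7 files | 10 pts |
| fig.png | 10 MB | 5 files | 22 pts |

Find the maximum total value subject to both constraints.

79 pts

Feasible sets respecting both limits:
- notes.txt+sim.zip: size 6, file count 12, value 79
- notes.txt+fig.png: size 14, file count 7, value 62
- notes.txt+video.mp4: size 10, file count 9, value 50
- notes.txt: size 4, file count 2, value 40
Best: 79 pts.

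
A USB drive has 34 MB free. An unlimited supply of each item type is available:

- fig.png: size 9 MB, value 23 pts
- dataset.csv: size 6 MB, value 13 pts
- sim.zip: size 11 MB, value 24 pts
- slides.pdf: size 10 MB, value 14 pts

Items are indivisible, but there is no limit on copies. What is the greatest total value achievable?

82 pts

Best value-per-unit is fig.png at 23/9; filling with it alone gives 3×23 = 69.
Optimal mix: 3×fig.png + 1×dataset.csv → size 33, value 82.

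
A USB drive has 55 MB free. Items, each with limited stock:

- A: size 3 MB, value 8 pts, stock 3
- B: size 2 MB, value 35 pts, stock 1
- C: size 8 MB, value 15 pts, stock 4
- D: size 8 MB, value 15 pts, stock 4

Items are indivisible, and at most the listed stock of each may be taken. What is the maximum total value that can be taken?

134 pts

Top feasible selections:
- 3×A + 1×B + 1×C + 4×D: size 51, value 134
- 3×A + 1×B + 2×C + 3×D: size 51, value 134
- 3×A + 1×B + 3×C + 2×D: size 51, value 134
- 3×A + 1×B + 4×C + 1×D: size 51, value 134
Best: 134 pts.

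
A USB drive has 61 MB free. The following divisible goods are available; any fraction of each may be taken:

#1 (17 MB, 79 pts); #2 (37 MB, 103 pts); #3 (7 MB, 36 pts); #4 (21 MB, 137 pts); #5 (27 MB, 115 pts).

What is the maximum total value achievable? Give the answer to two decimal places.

Take in order of value per unit:
- #4 (137/21 per unit): all 21 → value 137, running total 137.00
- #3 (36/7 per unit): all 7 → value 36, running total 173.00
- #1 (79/17 per unit): all 17 → value 79, running total 252.00
- #5 (115/27 per unit): 16 of 27 → value 16×115/27 = 68.1481, running total 320.15
Total 320.15.

320.15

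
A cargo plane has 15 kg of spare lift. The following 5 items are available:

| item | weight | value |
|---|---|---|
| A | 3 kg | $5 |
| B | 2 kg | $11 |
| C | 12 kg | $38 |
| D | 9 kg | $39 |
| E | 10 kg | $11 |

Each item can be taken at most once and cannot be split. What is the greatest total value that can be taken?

Check high-value combinations within 15 kg:
- A+B+D: weight 3+2+9=14, value 5+11+39=55
- B+D: weight 2+9=11, value 11+39=50
- B+C: weight 2+12=14, value 11+38=49
- A+D: weight 3+9=12, value 5+39=44
- A+C: weight 3+12=15, value 5+38=43
Best: $55.

$55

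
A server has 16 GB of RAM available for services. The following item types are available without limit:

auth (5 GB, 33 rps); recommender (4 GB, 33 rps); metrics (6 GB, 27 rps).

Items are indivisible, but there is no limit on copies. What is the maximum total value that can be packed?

132 rps

Best value-per-unit is recommender at 33/4, and filling with it alone uses memory 4×4=16. No mix of the others beats 4×33 = 132.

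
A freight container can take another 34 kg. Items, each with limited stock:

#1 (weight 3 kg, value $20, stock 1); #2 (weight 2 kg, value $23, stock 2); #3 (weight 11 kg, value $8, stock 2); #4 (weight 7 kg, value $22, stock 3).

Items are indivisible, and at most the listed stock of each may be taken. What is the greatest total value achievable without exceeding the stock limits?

$132

Top feasible selections:
- 1×#1 + 2×#2 + 3×#4: weight 28, value 132
- 1×#1 + 2×#2 + 1×#3 + 2×#4: weight 32, value 118
Best: $132.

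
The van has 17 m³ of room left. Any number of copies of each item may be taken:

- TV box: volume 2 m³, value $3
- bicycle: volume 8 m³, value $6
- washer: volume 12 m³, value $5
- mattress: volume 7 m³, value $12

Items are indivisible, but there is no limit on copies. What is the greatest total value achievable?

Best value-per-unit is mattress at 12/7; filling with it alone gives 2×12 = 24.
Optimal mix: 5×TV box + 1×mattress → volume 17, value 27.

$27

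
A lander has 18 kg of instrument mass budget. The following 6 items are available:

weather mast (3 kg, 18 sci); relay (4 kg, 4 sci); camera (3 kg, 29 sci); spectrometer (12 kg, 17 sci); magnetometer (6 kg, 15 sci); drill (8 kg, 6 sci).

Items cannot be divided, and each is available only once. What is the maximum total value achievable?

This is a 0/1 knapsack; check combinations near the capacity.
- weather mast+relay+camera+magnetometer: mass 3+4+3+6=16, value 18+4+29+15=66
- weather mast+camera+spectrometer: mass 3+3+12=18, value 18+29+17=64
- weather mast+camera+magnetometer: mass 3+3+6=12, value 18+29+15=62
Best: 66 sci.

66 sci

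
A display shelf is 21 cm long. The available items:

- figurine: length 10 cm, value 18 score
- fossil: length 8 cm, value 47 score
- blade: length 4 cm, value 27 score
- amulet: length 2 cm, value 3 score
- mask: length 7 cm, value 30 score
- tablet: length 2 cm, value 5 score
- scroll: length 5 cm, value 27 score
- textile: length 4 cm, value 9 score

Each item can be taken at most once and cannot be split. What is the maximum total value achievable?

110 score

This is a 0/1 knapsack; check combinations near the capacity.
- fossil+blade+scroll+textile: length 8+4+5+4=21, value 47+27+27+9=110
- fossil+blade+mask+tablet: length 8+4+7+2=21, value 47+27+30+5=109
- fossil+blade+amulet+tablet+scroll: length 8+4+2+2+5=21, value 47+27+3+5+27=109
- fossil+blade+amulet+mask: length 8+4+2+7=21, value 47+27+3+30=107
- fossil+blade+tablet+scroll: length 8+4+2+5=19, value 47+27+5+27=106
Best: 110 score.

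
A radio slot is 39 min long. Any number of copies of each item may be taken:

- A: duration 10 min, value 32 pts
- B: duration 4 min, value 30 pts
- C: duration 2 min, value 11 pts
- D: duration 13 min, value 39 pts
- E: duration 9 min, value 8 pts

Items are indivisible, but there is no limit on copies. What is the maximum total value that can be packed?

281 pts

Best value-per-unit is B at 30/4; filling with it alone gives 9×30 = 270.
Optimal mix: 9×B + 1×C → duration 38, value 281.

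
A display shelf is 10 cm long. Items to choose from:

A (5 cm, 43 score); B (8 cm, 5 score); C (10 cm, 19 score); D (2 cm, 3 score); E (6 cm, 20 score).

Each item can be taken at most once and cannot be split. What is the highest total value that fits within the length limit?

Check high-value combinations within 10 cm:
- A+D: length 5+2=7, value 43+3=46
- A: length 5, value 43
- D+E: length 2+6=8, value 3+20=23
Best: 46 score.

46 score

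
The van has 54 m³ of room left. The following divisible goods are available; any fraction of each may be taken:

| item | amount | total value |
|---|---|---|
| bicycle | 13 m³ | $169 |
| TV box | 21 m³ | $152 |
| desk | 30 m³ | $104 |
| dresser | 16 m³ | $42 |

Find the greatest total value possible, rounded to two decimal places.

Take in order of value per unit:
- bicycle (169/13 per unit): all 13 → value 169, running total 169.00
- TV box (152/21 per unit): all 21 → value 152, running total 321.00
- desk (104/30 per unit): 20 of 30 → value 20×104/30 = 69.3333, running total 390.33
Total 390.33.

390.33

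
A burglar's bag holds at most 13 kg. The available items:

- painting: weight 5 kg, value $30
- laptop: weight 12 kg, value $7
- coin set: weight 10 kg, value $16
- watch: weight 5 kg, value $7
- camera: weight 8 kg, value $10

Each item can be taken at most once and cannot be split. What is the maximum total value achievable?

This is a 0/1 knapsack; check combinations near the capacity.
- painting+camera: weight 5+8=13, value 30+10=40
- painting+watch: weight 5+5=10, value 30+7=37
- painting: weight 5, value 30
- watch+camera: weight 5+8=13, value 7+10=17
Best: $40.

$40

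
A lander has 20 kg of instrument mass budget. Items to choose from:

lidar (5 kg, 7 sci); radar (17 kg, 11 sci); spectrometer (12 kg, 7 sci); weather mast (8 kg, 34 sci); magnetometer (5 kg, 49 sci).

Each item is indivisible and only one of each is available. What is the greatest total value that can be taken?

Check high-value combinations within 20 kg:
- lidar+weather mast+magnetometer: mass 5+8+5=18, value 7+34+49=90
- weather mast+magnetometer: mass 8+5=13, value 34+49=83
- lidar+magnetometer: mass 5+5=10, value 7+49=56
- spectrometer+magnetometer: mass 12+5=17, value 7+49=56
- magnetometer: mass 5, value 49
Best: 90 sci.

90 sci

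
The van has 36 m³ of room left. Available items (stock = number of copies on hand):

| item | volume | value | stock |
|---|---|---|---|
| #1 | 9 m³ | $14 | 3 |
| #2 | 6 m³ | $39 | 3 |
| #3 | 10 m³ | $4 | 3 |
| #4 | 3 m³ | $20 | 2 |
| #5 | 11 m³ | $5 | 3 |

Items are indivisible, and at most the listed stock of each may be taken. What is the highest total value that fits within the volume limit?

Best selections within volume 36 and stock limits:
- 1×#1 + 3×#2 + 2×#4: volume 33, value 171
- 3×#2 + 2×#4 + 1×#5: volume 35, value 162
- 3×#2 + 1×#3 + 2×#4: volume 34, value 161
- 3×#2 + 2×#4: volume 24, value 157
Best: $171.

$171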